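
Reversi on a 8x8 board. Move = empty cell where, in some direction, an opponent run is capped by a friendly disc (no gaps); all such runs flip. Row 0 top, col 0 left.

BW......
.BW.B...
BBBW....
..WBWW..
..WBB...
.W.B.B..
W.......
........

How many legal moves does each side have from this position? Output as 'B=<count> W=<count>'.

-- B to move --
(0,2): flips 2 -> legal
(0,3): flips 1 -> legal
(1,0): no bracket -> illegal
(1,3): flips 2 -> legal
(2,4): flips 2 -> legal
(2,5): flips 1 -> legal
(2,6): flips 1 -> legal
(3,1): flips 2 -> legal
(3,6): flips 2 -> legal
(4,0): no bracket -> illegal
(4,1): flips 3 -> legal
(4,5): no bracket -> illegal
(4,6): no bracket -> illegal
(5,0): no bracket -> illegal
(5,2): flips 2 -> legal
(6,1): no bracket -> illegal
(6,2): no bracket -> illegal
(7,0): no bracket -> illegal
(7,1): no bracket -> illegal
B mobility = 10
-- W to move --
(0,2): no bracket -> illegal
(0,3): no bracket -> illegal
(0,4): no bracket -> illegal
(0,5): flips 1 -> legal
(1,0): flips 2 -> legal
(1,3): no bracket -> illegal
(1,5): no bracket -> illegal
(2,4): flips 1 -> legal
(2,5): no bracket -> illegal
(3,0): flips 1 -> legal
(3,1): flips 2 -> legal
(4,5): flips 2 -> legal
(4,6): no bracket -> illegal
(5,2): flips 1 -> legal
(5,4): flips 2 -> legal
(5,6): no bracket -> illegal
(6,2): flips 2 -> legal
(6,3): flips 3 -> legal
(6,4): flips 1 -> legal
(6,5): no bracket -> illegal
(6,6): no bracket -> illegal
W mobility = 11

Answer: B=10 W=11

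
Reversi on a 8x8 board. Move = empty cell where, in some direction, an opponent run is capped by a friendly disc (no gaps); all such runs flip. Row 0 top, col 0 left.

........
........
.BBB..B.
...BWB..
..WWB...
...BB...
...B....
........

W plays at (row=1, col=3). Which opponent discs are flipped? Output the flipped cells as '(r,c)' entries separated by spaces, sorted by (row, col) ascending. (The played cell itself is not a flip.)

Answer: (2,3) (3,3)

Derivation:
Dir NW: first cell '.' (not opp) -> no flip
Dir N: first cell '.' (not opp) -> no flip
Dir NE: first cell '.' (not opp) -> no flip
Dir W: first cell '.' (not opp) -> no flip
Dir E: first cell '.' (not opp) -> no flip
Dir SW: opp run (2,2), next='.' -> no flip
Dir S: opp run (2,3) (3,3) capped by W -> flip
Dir SE: first cell '.' (not opp) -> no flip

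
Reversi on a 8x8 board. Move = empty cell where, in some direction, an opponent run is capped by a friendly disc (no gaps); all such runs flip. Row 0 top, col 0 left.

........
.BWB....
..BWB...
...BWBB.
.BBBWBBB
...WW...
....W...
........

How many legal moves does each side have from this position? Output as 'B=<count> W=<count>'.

-- B to move --
(0,1): flips 3 -> legal
(0,2): flips 1 -> legal
(0,3): no bracket -> illegal
(1,4): no bracket -> illegal
(2,1): no bracket -> illegal
(2,5): flips 1 -> legal
(3,2): no bracket -> illegal
(5,2): no bracket -> illegal
(5,5): flips 1 -> legal
(6,2): flips 2 -> legal
(6,3): flips 2 -> legal
(6,5): flips 1 -> legal
(7,3): no bracket -> illegal
(7,4): flips 4 -> legal
(7,5): flips 2 -> legal
B mobility = 9
-- W to move --
(0,0): flips 3 -> legal
(0,1): no bracket -> illegal
(0,2): no bracket -> illegal
(0,3): flips 1 -> legal
(0,4): no bracket -> illegal
(1,0): flips 1 -> legal
(1,4): flips 2 -> legal
(1,5): no bracket -> illegal
(2,0): no bracket -> illegal
(2,1): flips 1 -> legal
(2,5): flips 1 -> legal
(2,6): flips 1 -> legal
(2,7): flips 2 -> legal
(3,0): no bracket -> illegal
(3,1): flips 1 -> legal
(3,2): flips 3 -> legal
(3,7): flips 2 -> legal
(4,0): flips 3 -> legal
(5,0): no bracket -> illegal
(5,1): no bracket -> illegal
(5,2): flips 1 -> legal
(5,5): no bracket -> illegal
(5,6): flips 1 -> legal
(5,7): no bracket -> illegal
W mobility = 14

Answer: B=9 W=14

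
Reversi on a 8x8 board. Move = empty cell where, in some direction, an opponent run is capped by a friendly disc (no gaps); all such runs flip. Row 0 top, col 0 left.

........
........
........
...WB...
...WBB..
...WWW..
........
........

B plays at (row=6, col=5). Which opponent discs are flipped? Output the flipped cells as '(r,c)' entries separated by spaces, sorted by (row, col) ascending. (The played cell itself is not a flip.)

Dir NW: opp run (5,4) (4,3), next='.' -> no flip
Dir N: opp run (5,5) capped by B -> flip
Dir NE: first cell '.' (not opp) -> no flip
Dir W: first cell '.' (not opp) -> no flip
Dir E: first cell '.' (not opp) -> no flip
Dir SW: first cell '.' (not opp) -> no flip
Dir S: first cell '.' (not opp) -> no flip
Dir SE: first cell '.' (not opp) -> no flip

Answer: (5,5)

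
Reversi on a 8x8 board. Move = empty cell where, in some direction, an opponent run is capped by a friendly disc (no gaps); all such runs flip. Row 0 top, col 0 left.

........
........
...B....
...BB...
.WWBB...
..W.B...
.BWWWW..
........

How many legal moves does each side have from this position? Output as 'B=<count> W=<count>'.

Answer: B=6 W=6

Derivation:
-- B to move --
(3,0): no bracket -> illegal
(3,1): no bracket -> illegal
(3,2): no bracket -> illegal
(4,0): flips 2 -> legal
(5,0): no bracket -> illegal
(5,1): flips 1 -> legal
(5,3): no bracket -> illegal
(5,5): no bracket -> illegal
(5,6): no bracket -> illegal
(6,6): flips 4 -> legal
(7,1): no bracket -> illegal
(7,2): flips 1 -> legal
(7,3): no bracket -> illegal
(7,4): flips 1 -> legal
(7,5): no bracket -> illegal
(7,6): flips 1 -> legal
B mobility = 6
-- W to move --
(1,2): no bracket -> illegal
(1,3): no bracket -> illegal
(1,4): no bracket -> illegal
(2,2): no bracket -> illegal
(2,4): flips 4 -> legal
(2,5): flips 2 -> legal
(3,2): flips 2 -> legal
(3,5): no bracket -> illegal
(4,5): flips 3 -> legal
(5,0): no bracket -> illegal
(5,1): no bracket -> illegal
(5,3): no bracket -> illegal
(5,5): no bracket -> illegal
(6,0): flips 1 -> legal
(7,0): flips 1 -> legal
(7,1): no bracket -> illegal
(7,2): no bracket -> illegal
W mobility = 6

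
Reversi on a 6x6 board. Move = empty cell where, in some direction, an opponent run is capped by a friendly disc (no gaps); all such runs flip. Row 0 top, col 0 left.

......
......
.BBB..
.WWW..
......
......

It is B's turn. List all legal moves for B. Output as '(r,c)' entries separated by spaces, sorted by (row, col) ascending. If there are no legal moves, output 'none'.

Answer: (4,0) (4,1) (4,2) (4,3) (4,4)

Derivation:
(2,0): no bracket -> illegal
(2,4): no bracket -> illegal
(3,0): no bracket -> illegal
(3,4): no bracket -> illegal
(4,0): flips 1 -> legal
(4,1): flips 2 -> legal
(4,2): flips 1 -> legal
(4,3): flips 2 -> legal
(4,4): flips 1 -> legal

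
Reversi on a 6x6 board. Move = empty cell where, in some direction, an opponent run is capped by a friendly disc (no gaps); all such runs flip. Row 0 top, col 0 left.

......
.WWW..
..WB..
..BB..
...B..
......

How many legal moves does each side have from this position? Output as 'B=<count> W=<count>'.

-- B to move --
(0,0): flips 2 -> legal
(0,1): flips 1 -> legal
(0,2): flips 2 -> legal
(0,3): flips 1 -> legal
(0,4): no bracket -> illegal
(1,0): no bracket -> illegal
(1,4): no bracket -> illegal
(2,0): no bracket -> illegal
(2,1): flips 1 -> legal
(2,4): no bracket -> illegal
(3,1): no bracket -> illegal
B mobility = 5
-- W to move --
(1,4): no bracket -> illegal
(2,1): no bracket -> illegal
(2,4): flips 1 -> legal
(3,1): no bracket -> illegal
(3,4): flips 1 -> legal
(4,1): no bracket -> illegal
(4,2): flips 1 -> legal
(4,4): flips 1 -> legal
(5,2): no bracket -> illegal
(5,3): flips 3 -> legal
(5,4): no bracket -> illegal
W mobility = 5

Answer: B=5 W=5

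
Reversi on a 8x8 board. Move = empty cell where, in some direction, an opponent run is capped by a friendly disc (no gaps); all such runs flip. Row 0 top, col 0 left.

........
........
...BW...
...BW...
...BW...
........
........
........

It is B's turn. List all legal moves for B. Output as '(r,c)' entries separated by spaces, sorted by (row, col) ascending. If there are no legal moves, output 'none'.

(1,3): no bracket -> illegal
(1,4): no bracket -> illegal
(1,5): flips 1 -> legal
(2,5): flips 2 -> legal
(3,5): flips 1 -> legal
(4,5): flips 2 -> legal
(5,3): no bracket -> illegal
(5,4): no bracket -> illegal
(5,5): flips 1 -> legal

Answer: (1,5) (2,5) (3,5) (4,5) (5,5)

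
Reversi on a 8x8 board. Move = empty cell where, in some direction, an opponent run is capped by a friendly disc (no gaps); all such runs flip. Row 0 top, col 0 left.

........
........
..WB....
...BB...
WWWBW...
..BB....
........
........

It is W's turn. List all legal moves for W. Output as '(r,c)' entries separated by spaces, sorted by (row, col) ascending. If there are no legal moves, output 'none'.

Answer: (2,4) (6,2) (6,3) (6,4)

Derivation:
(1,2): no bracket -> illegal
(1,3): no bracket -> illegal
(1,4): no bracket -> illegal
(2,4): flips 3 -> legal
(2,5): no bracket -> illegal
(3,2): no bracket -> illegal
(3,5): no bracket -> illegal
(4,5): no bracket -> illegal
(5,1): no bracket -> illegal
(5,4): no bracket -> illegal
(6,1): no bracket -> illegal
(6,2): flips 2 -> legal
(6,3): flips 1 -> legal
(6,4): flips 1 -> legal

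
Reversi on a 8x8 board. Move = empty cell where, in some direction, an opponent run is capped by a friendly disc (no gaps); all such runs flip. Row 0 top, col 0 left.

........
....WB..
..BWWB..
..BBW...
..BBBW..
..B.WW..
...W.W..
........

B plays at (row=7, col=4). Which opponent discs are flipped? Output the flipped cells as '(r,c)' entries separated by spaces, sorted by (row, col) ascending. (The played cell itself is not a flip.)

Dir NW: opp run (6,3) capped by B -> flip
Dir N: first cell '.' (not opp) -> no flip
Dir NE: opp run (6,5), next='.' -> no flip
Dir W: first cell '.' (not opp) -> no flip
Dir E: first cell '.' (not opp) -> no flip
Dir SW: edge -> no flip
Dir S: edge -> no flip
Dir SE: edge -> no flip

Answer: (6,3)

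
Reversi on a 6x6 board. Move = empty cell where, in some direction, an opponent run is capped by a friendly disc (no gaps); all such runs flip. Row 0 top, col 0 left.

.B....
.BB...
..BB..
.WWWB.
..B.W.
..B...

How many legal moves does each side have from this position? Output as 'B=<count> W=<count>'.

-- B to move --
(2,0): flips 1 -> legal
(2,1): no bracket -> illegal
(2,4): flips 1 -> legal
(3,0): flips 3 -> legal
(3,5): no bracket -> illegal
(4,0): flips 1 -> legal
(4,1): flips 1 -> legal
(4,3): flips 1 -> legal
(4,5): no bracket -> illegal
(5,3): no bracket -> illegal
(5,4): flips 1 -> legal
(5,5): flips 2 -> legal
B mobility = 8
-- W to move --
(0,0): flips 2 -> legal
(0,2): flips 2 -> legal
(0,3): no bracket -> illegal
(1,0): no bracket -> illegal
(1,3): flips 2 -> legal
(1,4): flips 1 -> legal
(2,0): no bracket -> illegal
(2,1): no bracket -> illegal
(2,4): flips 1 -> legal
(2,5): no bracket -> illegal
(3,5): flips 1 -> legal
(4,1): no bracket -> illegal
(4,3): no bracket -> illegal
(4,5): no bracket -> illegal
(5,1): flips 1 -> legal
(5,3): flips 1 -> legal
W mobility = 8

Answer: B=8 W=8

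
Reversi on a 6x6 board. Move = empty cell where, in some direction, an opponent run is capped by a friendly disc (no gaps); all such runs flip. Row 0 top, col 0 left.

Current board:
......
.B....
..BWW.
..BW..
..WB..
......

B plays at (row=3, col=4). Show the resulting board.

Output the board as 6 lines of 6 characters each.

Place B at (3,4); scan 8 dirs for brackets.
Dir NW: opp run (2,3), next='.' -> no flip
Dir N: opp run (2,4), next='.' -> no flip
Dir NE: first cell '.' (not opp) -> no flip
Dir W: opp run (3,3) capped by B -> flip
Dir E: first cell '.' (not opp) -> no flip
Dir SW: first cell 'B' (not opp) -> no flip
Dir S: first cell '.' (not opp) -> no flip
Dir SE: first cell '.' (not opp) -> no flip
All flips: (3,3)

Answer: ......
.B....
..BWW.
..BBB.
..WB..
......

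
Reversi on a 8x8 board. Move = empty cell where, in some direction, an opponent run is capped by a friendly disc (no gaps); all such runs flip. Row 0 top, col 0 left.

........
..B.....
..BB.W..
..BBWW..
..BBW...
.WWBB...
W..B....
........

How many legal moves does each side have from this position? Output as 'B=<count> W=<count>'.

-- B to move --
(1,4): no bracket -> illegal
(1,5): no bracket -> illegal
(1,6): flips 2 -> legal
(2,4): flips 2 -> legal
(2,6): flips 2 -> legal
(3,6): flips 2 -> legal
(4,0): no bracket -> illegal
(4,1): flips 1 -> legal
(4,5): flips 2 -> legal
(4,6): no bracket -> illegal
(5,0): flips 2 -> legal
(5,5): flips 1 -> legal
(6,1): flips 1 -> legal
(6,2): flips 1 -> legal
(7,0): no bracket -> illegal
(7,1): no bracket -> illegal
B mobility = 10
-- W to move --
(0,1): flips 2 -> legal
(0,2): flips 4 -> legal
(0,3): no bracket -> illegal
(1,1): flips 2 -> legal
(1,3): no bracket -> illegal
(1,4): no bracket -> illegal
(2,1): no bracket -> illegal
(2,4): flips 2 -> legal
(3,1): flips 2 -> legal
(4,1): flips 2 -> legal
(4,5): no bracket -> illegal
(5,5): flips 2 -> legal
(6,2): flips 1 -> legal
(6,4): flips 1 -> legal
(6,5): no bracket -> illegal
(7,2): no bracket -> illegal
(7,3): no bracket -> illegal
(7,4): flips 1 -> legal
W mobility = 10

Answer: B=10 W=10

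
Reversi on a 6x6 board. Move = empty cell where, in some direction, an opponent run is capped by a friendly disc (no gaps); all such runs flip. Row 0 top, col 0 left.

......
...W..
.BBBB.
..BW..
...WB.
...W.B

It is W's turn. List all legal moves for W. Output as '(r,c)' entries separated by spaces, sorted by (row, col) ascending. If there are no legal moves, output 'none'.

Answer: (1,0) (1,1) (1,5) (3,1) (3,5) (4,5)

Derivation:
(1,0): flips 2 -> legal
(1,1): flips 1 -> legal
(1,2): no bracket -> illegal
(1,4): no bracket -> illegal
(1,5): flips 1 -> legal
(2,0): no bracket -> illegal
(2,5): no bracket -> illegal
(3,0): no bracket -> illegal
(3,1): flips 2 -> legal
(3,4): no bracket -> illegal
(3,5): flips 2 -> legal
(4,1): no bracket -> illegal
(4,2): no bracket -> illegal
(4,5): flips 1 -> legal
(5,4): no bracket -> illegal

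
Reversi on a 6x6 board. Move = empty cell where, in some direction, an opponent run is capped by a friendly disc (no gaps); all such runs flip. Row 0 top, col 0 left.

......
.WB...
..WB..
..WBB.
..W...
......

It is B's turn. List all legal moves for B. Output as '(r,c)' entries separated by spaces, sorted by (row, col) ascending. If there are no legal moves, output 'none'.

(0,0): flips 2 -> legal
(0,1): no bracket -> illegal
(0,2): no bracket -> illegal
(1,0): flips 1 -> legal
(1,3): no bracket -> illegal
(2,0): no bracket -> illegal
(2,1): flips 1 -> legal
(3,1): flips 1 -> legal
(4,1): flips 1 -> legal
(4,3): no bracket -> illegal
(5,1): flips 1 -> legal
(5,2): flips 3 -> legal
(5,3): no bracket -> illegal

Answer: (0,0) (1,0) (2,1) (3,1) (4,1) (5,1) (5,2)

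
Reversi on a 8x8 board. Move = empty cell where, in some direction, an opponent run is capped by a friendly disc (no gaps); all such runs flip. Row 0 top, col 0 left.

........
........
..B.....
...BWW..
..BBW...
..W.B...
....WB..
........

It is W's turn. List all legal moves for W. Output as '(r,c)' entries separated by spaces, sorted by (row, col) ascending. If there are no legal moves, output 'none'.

(1,1): flips 2 -> legal
(1,2): no bracket -> illegal
(1,3): no bracket -> illegal
(2,1): no bracket -> illegal
(2,3): no bracket -> illegal
(2,4): no bracket -> illegal
(3,1): no bracket -> illegal
(3,2): flips 2 -> legal
(4,1): flips 2 -> legal
(4,5): no bracket -> illegal
(5,1): no bracket -> illegal
(5,3): no bracket -> illegal
(5,5): no bracket -> illegal
(5,6): no bracket -> illegal
(6,3): no bracket -> illegal
(6,6): flips 1 -> legal
(7,4): no bracket -> illegal
(7,5): no bracket -> illegal
(7,6): no bracket -> illegal

Answer: (1,1) (3,2) (4,1) (6,6)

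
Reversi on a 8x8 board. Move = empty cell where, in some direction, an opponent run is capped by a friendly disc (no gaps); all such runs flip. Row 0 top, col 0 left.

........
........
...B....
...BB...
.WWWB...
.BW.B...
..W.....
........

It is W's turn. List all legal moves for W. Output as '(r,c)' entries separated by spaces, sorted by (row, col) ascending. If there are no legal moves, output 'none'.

(1,2): no bracket -> illegal
(1,3): flips 2 -> legal
(1,4): no bracket -> illegal
(2,2): no bracket -> illegal
(2,4): flips 1 -> legal
(2,5): flips 1 -> legal
(3,2): no bracket -> illegal
(3,5): no bracket -> illegal
(4,0): flips 1 -> legal
(4,5): flips 1 -> legal
(5,0): flips 1 -> legal
(5,3): no bracket -> illegal
(5,5): no bracket -> illegal
(6,0): flips 1 -> legal
(6,1): flips 1 -> legal
(6,3): no bracket -> illegal
(6,4): no bracket -> illegal
(6,5): flips 1 -> legal

Answer: (1,3) (2,4) (2,5) (4,0) (4,5) (5,0) (6,0) (6,1) (6,5)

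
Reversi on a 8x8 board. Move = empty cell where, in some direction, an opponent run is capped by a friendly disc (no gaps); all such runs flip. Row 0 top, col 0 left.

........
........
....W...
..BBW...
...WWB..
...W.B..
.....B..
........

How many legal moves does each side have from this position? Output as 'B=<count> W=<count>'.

Answer: B=6 W=8

Derivation:
-- B to move --
(1,3): no bracket -> illegal
(1,4): no bracket -> illegal
(1,5): flips 1 -> legal
(2,3): flips 1 -> legal
(2,5): no bracket -> illegal
(3,5): flips 1 -> legal
(4,2): flips 2 -> legal
(5,2): no bracket -> illegal
(5,4): flips 1 -> legal
(6,2): no bracket -> illegal
(6,3): flips 2 -> legal
(6,4): no bracket -> illegal
B mobility = 6
-- W to move --
(2,1): flips 1 -> legal
(2,2): flips 1 -> legal
(2,3): flips 1 -> legal
(3,1): flips 2 -> legal
(3,5): no bracket -> illegal
(3,6): no bracket -> illegal
(4,1): no bracket -> illegal
(4,2): flips 1 -> legal
(4,6): flips 1 -> legal
(5,4): no bracket -> illegal
(5,6): flips 1 -> legal
(6,4): no bracket -> illegal
(6,6): flips 1 -> legal
(7,4): no bracket -> illegal
(7,5): no bracket -> illegal
(7,6): no bracket -> illegal
W mobility = 8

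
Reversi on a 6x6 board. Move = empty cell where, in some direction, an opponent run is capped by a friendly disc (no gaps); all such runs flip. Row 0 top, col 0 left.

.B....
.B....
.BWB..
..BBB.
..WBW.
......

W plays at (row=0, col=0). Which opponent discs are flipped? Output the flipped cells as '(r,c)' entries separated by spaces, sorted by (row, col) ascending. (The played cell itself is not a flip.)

Dir NW: edge -> no flip
Dir N: edge -> no flip
Dir NE: edge -> no flip
Dir W: edge -> no flip
Dir E: opp run (0,1), next='.' -> no flip
Dir SW: edge -> no flip
Dir S: first cell '.' (not opp) -> no flip
Dir SE: opp run (1,1) capped by W -> flip

Answer: (1,1)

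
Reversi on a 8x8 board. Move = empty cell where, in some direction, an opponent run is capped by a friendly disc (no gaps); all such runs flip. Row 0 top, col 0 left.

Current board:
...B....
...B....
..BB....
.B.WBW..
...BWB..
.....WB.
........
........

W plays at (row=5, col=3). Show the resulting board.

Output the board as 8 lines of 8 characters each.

Place W at (5,3); scan 8 dirs for brackets.
Dir NW: first cell '.' (not opp) -> no flip
Dir N: opp run (4,3) capped by W -> flip
Dir NE: first cell 'W' (not opp) -> no flip
Dir W: first cell '.' (not opp) -> no flip
Dir E: first cell '.' (not opp) -> no flip
Dir SW: first cell '.' (not opp) -> no flip
Dir S: first cell '.' (not opp) -> no flip
Dir SE: first cell '.' (not opp) -> no flip
All flips: (4,3)

Answer: ...B....
...B....
..BB....
.B.WBW..
...WWB..
...W.WB.
........
........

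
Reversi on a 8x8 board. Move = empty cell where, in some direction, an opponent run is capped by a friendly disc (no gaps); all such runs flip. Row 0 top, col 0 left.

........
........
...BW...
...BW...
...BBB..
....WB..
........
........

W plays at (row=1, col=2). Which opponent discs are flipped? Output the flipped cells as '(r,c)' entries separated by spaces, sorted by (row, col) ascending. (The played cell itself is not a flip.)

Dir NW: first cell '.' (not opp) -> no flip
Dir N: first cell '.' (not opp) -> no flip
Dir NE: first cell '.' (not opp) -> no flip
Dir W: first cell '.' (not opp) -> no flip
Dir E: first cell '.' (not opp) -> no flip
Dir SW: first cell '.' (not opp) -> no flip
Dir S: first cell '.' (not opp) -> no flip
Dir SE: opp run (2,3) capped by W -> flip

Answer: (2,3)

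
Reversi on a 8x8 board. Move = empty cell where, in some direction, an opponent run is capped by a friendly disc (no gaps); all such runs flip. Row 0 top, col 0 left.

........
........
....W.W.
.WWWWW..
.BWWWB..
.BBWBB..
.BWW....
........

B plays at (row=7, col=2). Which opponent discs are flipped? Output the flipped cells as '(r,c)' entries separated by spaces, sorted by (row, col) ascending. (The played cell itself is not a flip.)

Dir NW: first cell 'B' (not opp) -> no flip
Dir N: opp run (6,2) capped by B -> flip
Dir NE: opp run (6,3) capped by B -> flip
Dir W: first cell '.' (not opp) -> no flip
Dir E: first cell '.' (not opp) -> no flip
Dir SW: edge -> no flip
Dir S: edge -> no flip
Dir SE: edge -> no flip

Answer: (6,2) (6,3)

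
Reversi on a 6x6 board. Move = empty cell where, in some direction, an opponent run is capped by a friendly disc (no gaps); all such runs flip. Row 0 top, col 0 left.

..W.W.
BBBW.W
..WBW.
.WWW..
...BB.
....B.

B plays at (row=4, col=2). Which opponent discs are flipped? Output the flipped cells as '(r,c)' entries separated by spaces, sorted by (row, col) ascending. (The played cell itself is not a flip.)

Answer: (2,2) (3,2)

Derivation:
Dir NW: opp run (3,1), next='.' -> no flip
Dir N: opp run (3,2) (2,2) capped by B -> flip
Dir NE: opp run (3,3) (2,4) (1,5), next=edge -> no flip
Dir W: first cell '.' (not opp) -> no flip
Dir E: first cell 'B' (not opp) -> no flip
Dir SW: first cell '.' (not opp) -> no flip
Dir S: first cell '.' (not opp) -> no flip
Dir SE: first cell '.' (not opp) -> no flip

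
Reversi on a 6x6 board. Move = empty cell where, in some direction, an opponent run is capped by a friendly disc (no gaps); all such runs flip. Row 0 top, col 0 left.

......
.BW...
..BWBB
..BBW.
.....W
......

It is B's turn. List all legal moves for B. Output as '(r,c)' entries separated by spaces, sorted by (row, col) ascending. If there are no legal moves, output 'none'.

Answer: (0,2) (1,3) (1,4) (3,5) (4,3) (4,4)

Derivation:
(0,1): no bracket -> illegal
(0,2): flips 1 -> legal
(0,3): no bracket -> illegal
(1,3): flips 2 -> legal
(1,4): flips 1 -> legal
(2,1): no bracket -> illegal
(3,5): flips 1 -> legal
(4,3): flips 1 -> legal
(4,4): flips 1 -> legal
(5,4): no bracket -> illegal
(5,5): no bracket -> illegal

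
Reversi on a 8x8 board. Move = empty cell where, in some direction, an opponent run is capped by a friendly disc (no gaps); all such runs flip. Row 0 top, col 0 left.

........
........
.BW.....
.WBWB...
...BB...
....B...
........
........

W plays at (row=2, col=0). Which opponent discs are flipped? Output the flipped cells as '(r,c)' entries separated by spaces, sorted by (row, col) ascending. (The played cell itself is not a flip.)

Answer: (2,1)

Derivation:
Dir NW: edge -> no flip
Dir N: first cell '.' (not opp) -> no flip
Dir NE: first cell '.' (not opp) -> no flip
Dir W: edge -> no flip
Dir E: opp run (2,1) capped by W -> flip
Dir SW: edge -> no flip
Dir S: first cell '.' (not opp) -> no flip
Dir SE: first cell 'W' (not opp) -> no flip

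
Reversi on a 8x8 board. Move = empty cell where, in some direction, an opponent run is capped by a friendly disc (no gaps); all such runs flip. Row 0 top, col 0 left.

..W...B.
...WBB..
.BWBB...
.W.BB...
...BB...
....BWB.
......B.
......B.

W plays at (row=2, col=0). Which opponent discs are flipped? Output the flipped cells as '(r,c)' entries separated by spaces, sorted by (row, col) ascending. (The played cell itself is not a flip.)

Dir NW: edge -> no flip
Dir N: first cell '.' (not opp) -> no flip
Dir NE: first cell '.' (not opp) -> no flip
Dir W: edge -> no flip
Dir E: opp run (2,1) capped by W -> flip
Dir SW: edge -> no flip
Dir S: first cell '.' (not opp) -> no flip
Dir SE: first cell 'W' (not opp) -> no flip

Answer: (2,1)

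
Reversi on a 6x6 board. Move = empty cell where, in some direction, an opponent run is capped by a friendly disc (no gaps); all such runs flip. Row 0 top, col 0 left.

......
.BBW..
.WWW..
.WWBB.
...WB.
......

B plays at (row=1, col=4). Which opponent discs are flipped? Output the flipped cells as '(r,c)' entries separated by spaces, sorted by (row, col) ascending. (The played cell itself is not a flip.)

Dir NW: first cell '.' (not opp) -> no flip
Dir N: first cell '.' (not opp) -> no flip
Dir NE: first cell '.' (not opp) -> no flip
Dir W: opp run (1,3) capped by B -> flip
Dir E: first cell '.' (not opp) -> no flip
Dir SW: opp run (2,3) (3,2), next='.' -> no flip
Dir S: first cell '.' (not opp) -> no flip
Dir SE: first cell '.' (not opp) -> no flip

Answer: (1,3)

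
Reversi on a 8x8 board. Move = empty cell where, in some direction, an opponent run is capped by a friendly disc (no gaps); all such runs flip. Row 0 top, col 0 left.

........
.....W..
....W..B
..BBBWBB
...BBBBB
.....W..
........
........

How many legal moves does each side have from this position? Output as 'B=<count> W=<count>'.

Answer: B=8 W=6

Derivation:
-- B to move --
(0,4): no bracket -> illegal
(0,5): no bracket -> illegal
(0,6): flips 2 -> legal
(1,3): flips 2 -> legal
(1,4): flips 1 -> legal
(1,6): no bracket -> illegal
(2,3): no bracket -> illegal
(2,5): flips 1 -> legal
(2,6): flips 1 -> legal
(5,4): no bracket -> illegal
(5,6): no bracket -> illegal
(6,4): flips 1 -> legal
(6,5): flips 1 -> legal
(6,6): flips 1 -> legal
B mobility = 8
-- W to move --
(1,6): no bracket -> illegal
(1,7): no bracket -> illegal
(2,1): no bracket -> illegal
(2,2): flips 2 -> legal
(2,3): no bracket -> illegal
(2,5): no bracket -> illegal
(2,6): no bracket -> illegal
(3,1): flips 3 -> legal
(4,1): no bracket -> illegal
(4,2): flips 1 -> legal
(5,2): no bracket -> illegal
(5,3): flips 1 -> legal
(5,4): flips 2 -> legal
(5,6): no bracket -> illegal
(5,7): flips 1 -> legal
W mobility = 6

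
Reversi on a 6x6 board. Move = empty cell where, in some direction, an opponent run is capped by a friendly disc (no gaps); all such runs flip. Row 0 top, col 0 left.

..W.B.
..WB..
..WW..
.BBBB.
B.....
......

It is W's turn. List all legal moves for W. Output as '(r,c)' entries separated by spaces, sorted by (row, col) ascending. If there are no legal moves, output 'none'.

Answer: (0,3) (1,4) (2,4) (4,1) (4,2) (4,3) (4,4) (4,5)

Derivation:
(0,3): flips 1 -> legal
(0,5): no bracket -> illegal
(1,4): flips 1 -> legal
(1,5): no bracket -> illegal
(2,0): no bracket -> illegal
(2,1): no bracket -> illegal
(2,4): flips 1 -> legal
(2,5): no bracket -> illegal
(3,0): no bracket -> illegal
(3,5): no bracket -> illegal
(4,1): flips 1 -> legal
(4,2): flips 1 -> legal
(4,3): flips 1 -> legal
(4,4): flips 1 -> legal
(4,5): flips 1 -> legal
(5,0): no bracket -> illegal
(5,1): no bracket -> illegal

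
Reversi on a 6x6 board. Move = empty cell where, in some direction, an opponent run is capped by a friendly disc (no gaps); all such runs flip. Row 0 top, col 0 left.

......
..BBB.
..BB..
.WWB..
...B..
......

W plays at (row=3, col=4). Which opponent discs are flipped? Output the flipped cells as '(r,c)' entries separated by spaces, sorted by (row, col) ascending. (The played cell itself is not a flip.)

Answer: (3,3)

Derivation:
Dir NW: opp run (2,3) (1,2), next='.' -> no flip
Dir N: first cell '.' (not opp) -> no flip
Dir NE: first cell '.' (not opp) -> no flip
Dir W: opp run (3,3) capped by W -> flip
Dir E: first cell '.' (not opp) -> no flip
Dir SW: opp run (4,3), next='.' -> no flip
Dir S: first cell '.' (not opp) -> no flip
Dir SE: first cell '.' (not opp) -> no flip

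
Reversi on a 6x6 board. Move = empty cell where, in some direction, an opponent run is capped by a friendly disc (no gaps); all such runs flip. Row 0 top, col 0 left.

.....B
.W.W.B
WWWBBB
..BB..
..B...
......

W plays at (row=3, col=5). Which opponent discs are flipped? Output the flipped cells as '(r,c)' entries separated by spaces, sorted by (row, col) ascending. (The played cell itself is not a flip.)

Answer: (2,4)

Derivation:
Dir NW: opp run (2,4) capped by W -> flip
Dir N: opp run (2,5) (1,5) (0,5), next=edge -> no flip
Dir NE: edge -> no flip
Dir W: first cell '.' (not opp) -> no flip
Dir E: edge -> no flip
Dir SW: first cell '.' (not opp) -> no flip
Dir S: first cell '.' (not opp) -> no flip
Dir SE: edge -> no flip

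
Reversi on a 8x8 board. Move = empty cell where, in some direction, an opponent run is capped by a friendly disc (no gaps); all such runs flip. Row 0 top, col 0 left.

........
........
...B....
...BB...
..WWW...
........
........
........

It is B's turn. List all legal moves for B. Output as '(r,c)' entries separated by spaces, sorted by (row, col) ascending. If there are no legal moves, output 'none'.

Answer: (5,1) (5,2) (5,3) (5,4) (5,5)

Derivation:
(3,1): no bracket -> illegal
(3,2): no bracket -> illegal
(3,5): no bracket -> illegal
(4,1): no bracket -> illegal
(4,5): no bracket -> illegal
(5,1): flips 1 -> legal
(5,2): flips 1 -> legal
(5,3): flips 1 -> legal
(5,4): flips 1 -> legal
(5,5): flips 1 -> legal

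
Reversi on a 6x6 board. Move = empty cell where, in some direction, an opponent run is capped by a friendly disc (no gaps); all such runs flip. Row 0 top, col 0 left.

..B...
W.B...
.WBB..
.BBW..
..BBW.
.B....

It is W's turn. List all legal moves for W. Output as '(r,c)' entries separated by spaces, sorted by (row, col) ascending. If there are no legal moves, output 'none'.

Answer: (0,3) (1,1) (1,3) (2,4) (3,0) (4,1) (5,3) (5,4)

Derivation:
(0,1): no bracket -> illegal
(0,3): flips 1 -> legal
(1,1): flips 1 -> legal
(1,3): flips 1 -> legal
(1,4): no bracket -> illegal
(2,0): no bracket -> illegal
(2,4): flips 2 -> legal
(3,0): flips 2 -> legal
(3,4): no bracket -> illegal
(4,0): no bracket -> illegal
(4,1): flips 3 -> legal
(5,0): no bracket -> illegal
(5,2): no bracket -> illegal
(5,3): flips 1 -> legal
(5,4): flips 2 -> legal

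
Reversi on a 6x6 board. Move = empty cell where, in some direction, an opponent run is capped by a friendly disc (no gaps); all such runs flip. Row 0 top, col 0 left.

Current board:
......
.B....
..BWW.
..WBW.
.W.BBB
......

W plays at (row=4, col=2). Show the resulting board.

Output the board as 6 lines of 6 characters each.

Place W at (4,2); scan 8 dirs for brackets.
Dir NW: first cell '.' (not opp) -> no flip
Dir N: first cell 'W' (not opp) -> no flip
Dir NE: opp run (3,3) capped by W -> flip
Dir W: first cell 'W' (not opp) -> no flip
Dir E: opp run (4,3) (4,4) (4,5), next=edge -> no flip
Dir SW: first cell '.' (not opp) -> no flip
Dir S: first cell '.' (not opp) -> no flip
Dir SE: first cell '.' (not opp) -> no flip
All flips: (3,3)

Answer: ......
.B....
..BWW.
..WWW.
.WWBBB
......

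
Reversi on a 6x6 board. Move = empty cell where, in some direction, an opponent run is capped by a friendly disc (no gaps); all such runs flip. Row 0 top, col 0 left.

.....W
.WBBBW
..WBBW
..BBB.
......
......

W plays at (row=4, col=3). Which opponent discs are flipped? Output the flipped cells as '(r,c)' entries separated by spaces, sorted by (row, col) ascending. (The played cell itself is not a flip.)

Answer: (3,4)

Derivation:
Dir NW: opp run (3,2), next='.' -> no flip
Dir N: opp run (3,3) (2,3) (1,3), next='.' -> no flip
Dir NE: opp run (3,4) capped by W -> flip
Dir W: first cell '.' (not opp) -> no flip
Dir E: first cell '.' (not opp) -> no flip
Dir SW: first cell '.' (not opp) -> no flip
Dir S: first cell '.' (not opp) -> no flip
Dir SE: first cell '.' (not opp) -> no flip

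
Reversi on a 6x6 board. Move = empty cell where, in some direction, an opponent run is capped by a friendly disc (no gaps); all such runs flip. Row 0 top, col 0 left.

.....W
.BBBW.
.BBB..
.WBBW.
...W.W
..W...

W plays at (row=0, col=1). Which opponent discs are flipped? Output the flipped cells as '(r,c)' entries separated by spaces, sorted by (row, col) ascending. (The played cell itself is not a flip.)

Dir NW: edge -> no flip
Dir N: edge -> no flip
Dir NE: edge -> no flip
Dir W: first cell '.' (not opp) -> no flip
Dir E: first cell '.' (not opp) -> no flip
Dir SW: first cell '.' (not opp) -> no flip
Dir S: opp run (1,1) (2,1) capped by W -> flip
Dir SE: opp run (1,2) (2,3) capped by W -> flip

Answer: (1,1) (1,2) (2,1) (2,3)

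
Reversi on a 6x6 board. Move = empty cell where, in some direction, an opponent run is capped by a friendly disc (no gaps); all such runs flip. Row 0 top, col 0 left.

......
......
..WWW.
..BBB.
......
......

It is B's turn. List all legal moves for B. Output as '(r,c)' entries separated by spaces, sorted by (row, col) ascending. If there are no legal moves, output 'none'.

Answer: (1,1) (1,2) (1,3) (1,4) (1,5)

Derivation:
(1,1): flips 1 -> legal
(1,2): flips 2 -> legal
(1,3): flips 1 -> legal
(1,4): flips 2 -> legal
(1,5): flips 1 -> legal
(2,1): no bracket -> illegal
(2,5): no bracket -> illegal
(3,1): no bracket -> illegal
(3,5): no bracket -> illegal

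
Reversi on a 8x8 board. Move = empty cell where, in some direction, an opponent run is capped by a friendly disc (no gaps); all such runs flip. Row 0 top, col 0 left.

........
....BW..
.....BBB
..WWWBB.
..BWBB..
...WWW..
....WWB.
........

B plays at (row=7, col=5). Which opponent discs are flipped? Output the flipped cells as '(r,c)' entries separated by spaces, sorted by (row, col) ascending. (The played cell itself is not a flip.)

Answer: (5,3) (5,5) (6,4) (6,5)

Derivation:
Dir NW: opp run (6,4) (5,3) capped by B -> flip
Dir N: opp run (6,5) (5,5) capped by B -> flip
Dir NE: first cell 'B' (not opp) -> no flip
Dir W: first cell '.' (not opp) -> no flip
Dir E: first cell '.' (not opp) -> no flip
Dir SW: edge -> no flip
Dir S: edge -> no flip
Dir SE: edge -> no flip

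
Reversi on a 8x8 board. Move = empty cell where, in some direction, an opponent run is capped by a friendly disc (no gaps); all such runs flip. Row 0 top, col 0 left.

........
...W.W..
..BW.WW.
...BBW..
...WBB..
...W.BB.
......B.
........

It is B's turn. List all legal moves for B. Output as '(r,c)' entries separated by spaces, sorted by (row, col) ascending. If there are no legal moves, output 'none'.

Answer: (0,3) (0,4) (0,5) (1,2) (1,6) (1,7) (2,4) (3,6) (4,2) (5,2) (6,2) (6,3)

Derivation:
(0,2): no bracket -> illegal
(0,3): flips 2 -> legal
(0,4): flips 1 -> legal
(0,5): flips 3 -> legal
(0,6): no bracket -> illegal
(1,2): flips 1 -> legal
(1,4): no bracket -> illegal
(1,6): flips 1 -> legal
(1,7): flips 2 -> legal
(2,4): flips 1 -> legal
(2,7): no bracket -> illegal
(3,2): no bracket -> illegal
(3,6): flips 1 -> legal
(3,7): no bracket -> illegal
(4,2): flips 1 -> legal
(4,6): no bracket -> illegal
(5,2): flips 1 -> legal
(5,4): no bracket -> illegal
(6,2): flips 1 -> legal
(6,3): flips 2 -> legal
(6,4): no bracket -> illegal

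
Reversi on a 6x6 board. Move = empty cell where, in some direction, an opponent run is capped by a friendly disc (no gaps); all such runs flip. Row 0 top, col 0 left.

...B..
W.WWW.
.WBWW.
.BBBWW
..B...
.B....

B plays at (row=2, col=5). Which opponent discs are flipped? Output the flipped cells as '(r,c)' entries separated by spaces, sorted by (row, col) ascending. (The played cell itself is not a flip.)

Answer: (1,4) (2,3) (2,4)

Derivation:
Dir NW: opp run (1,4) capped by B -> flip
Dir N: first cell '.' (not opp) -> no flip
Dir NE: edge -> no flip
Dir W: opp run (2,4) (2,3) capped by B -> flip
Dir E: edge -> no flip
Dir SW: opp run (3,4), next='.' -> no flip
Dir S: opp run (3,5), next='.' -> no flip
Dir SE: edge -> no flip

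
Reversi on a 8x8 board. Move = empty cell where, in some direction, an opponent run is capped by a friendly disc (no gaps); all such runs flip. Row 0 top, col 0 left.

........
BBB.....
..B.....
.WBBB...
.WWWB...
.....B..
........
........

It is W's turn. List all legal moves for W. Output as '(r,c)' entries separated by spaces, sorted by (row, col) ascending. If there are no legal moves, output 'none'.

(0,0): no bracket -> illegal
(0,1): no bracket -> illegal
(0,2): flips 3 -> legal
(0,3): no bracket -> illegal
(1,3): flips 1 -> legal
(2,0): no bracket -> illegal
(2,1): flips 1 -> legal
(2,3): flips 2 -> legal
(2,4): flips 1 -> legal
(2,5): flips 1 -> legal
(3,5): flips 3 -> legal
(4,5): flips 1 -> legal
(4,6): no bracket -> illegal
(5,3): no bracket -> illegal
(5,4): no bracket -> illegal
(5,6): no bracket -> illegal
(6,4): no bracket -> illegal
(6,5): no bracket -> illegal
(6,6): no bracket -> illegal

Answer: (0,2) (1,3) (2,1) (2,3) (2,4) (2,5) (3,5) (4,5)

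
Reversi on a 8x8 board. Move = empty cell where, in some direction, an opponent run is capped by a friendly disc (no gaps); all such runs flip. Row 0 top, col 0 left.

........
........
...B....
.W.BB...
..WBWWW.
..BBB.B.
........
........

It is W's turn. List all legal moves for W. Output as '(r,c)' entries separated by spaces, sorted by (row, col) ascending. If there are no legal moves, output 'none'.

(1,2): flips 2 -> legal
(1,3): no bracket -> illegal
(1,4): no bracket -> illegal
(2,2): flips 1 -> legal
(2,4): flips 2 -> legal
(2,5): no bracket -> illegal
(3,2): no bracket -> illegal
(3,5): no bracket -> illegal
(4,1): no bracket -> illegal
(4,7): no bracket -> illegal
(5,1): no bracket -> illegal
(5,5): no bracket -> illegal
(5,7): no bracket -> illegal
(6,1): no bracket -> illegal
(6,2): flips 2 -> legal
(6,3): flips 1 -> legal
(6,4): flips 2 -> legal
(6,5): no bracket -> illegal
(6,6): flips 1 -> legal
(6,7): flips 1 -> legal

Answer: (1,2) (2,2) (2,4) (6,2) (6,3) (6,4) (6,6) (6,7)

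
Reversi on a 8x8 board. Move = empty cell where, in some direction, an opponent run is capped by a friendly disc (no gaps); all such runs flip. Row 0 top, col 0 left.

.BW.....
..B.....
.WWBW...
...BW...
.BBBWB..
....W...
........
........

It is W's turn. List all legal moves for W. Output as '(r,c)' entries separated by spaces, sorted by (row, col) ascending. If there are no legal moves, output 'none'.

(0,0): flips 1 -> legal
(0,3): flips 1 -> legal
(1,0): no bracket -> illegal
(1,1): no bracket -> illegal
(1,3): no bracket -> illegal
(1,4): no bracket -> illegal
(3,0): no bracket -> illegal
(3,1): no bracket -> illegal
(3,2): flips 2 -> legal
(3,5): no bracket -> illegal
(3,6): flips 1 -> legal
(4,0): flips 3 -> legal
(4,6): flips 1 -> legal
(5,0): no bracket -> illegal
(5,1): flips 2 -> legal
(5,2): flips 1 -> legal
(5,3): no bracket -> illegal
(5,5): no bracket -> illegal
(5,6): flips 1 -> legal

Answer: (0,0) (0,3) (3,2) (3,6) (4,0) (4,6) (5,1) (5,2) (5,6)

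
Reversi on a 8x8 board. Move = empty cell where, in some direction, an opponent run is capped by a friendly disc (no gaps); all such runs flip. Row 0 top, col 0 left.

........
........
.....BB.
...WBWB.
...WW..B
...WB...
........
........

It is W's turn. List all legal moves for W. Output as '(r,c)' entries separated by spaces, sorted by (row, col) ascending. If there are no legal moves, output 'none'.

Answer: (1,5) (1,6) (1,7) (2,4) (3,7) (5,5) (6,4) (6,5)

Derivation:
(1,4): no bracket -> illegal
(1,5): flips 1 -> legal
(1,6): flips 2 -> legal
(1,7): flips 1 -> legal
(2,3): no bracket -> illegal
(2,4): flips 1 -> legal
(2,7): no bracket -> illegal
(3,7): flips 1 -> legal
(4,5): no bracket -> illegal
(4,6): no bracket -> illegal
(5,5): flips 1 -> legal
(5,6): no bracket -> illegal
(5,7): no bracket -> illegal
(6,3): no bracket -> illegal
(6,4): flips 1 -> legal
(6,5): flips 1 -> legal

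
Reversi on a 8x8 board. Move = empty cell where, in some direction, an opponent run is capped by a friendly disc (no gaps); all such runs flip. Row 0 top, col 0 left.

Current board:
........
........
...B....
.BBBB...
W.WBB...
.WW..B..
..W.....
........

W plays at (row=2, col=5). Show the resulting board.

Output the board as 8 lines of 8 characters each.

Answer: ........
........
...B.W..
.BBBW...
W.WWB...
.WW..B..
..W.....
........

Derivation:
Place W at (2,5); scan 8 dirs for brackets.
Dir NW: first cell '.' (not opp) -> no flip
Dir N: first cell '.' (not opp) -> no flip
Dir NE: first cell '.' (not opp) -> no flip
Dir W: first cell '.' (not opp) -> no flip
Dir E: first cell '.' (not opp) -> no flip
Dir SW: opp run (3,4) (4,3) capped by W -> flip
Dir S: first cell '.' (not opp) -> no flip
Dir SE: first cell '.' (not opp) -> no flip
All flips: (3,4) (4,3)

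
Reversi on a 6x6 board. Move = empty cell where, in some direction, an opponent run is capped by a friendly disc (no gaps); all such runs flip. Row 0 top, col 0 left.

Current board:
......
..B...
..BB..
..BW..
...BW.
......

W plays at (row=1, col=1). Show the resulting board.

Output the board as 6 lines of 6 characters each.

Place W at (1,1); scan 8 dirs for brackets.
Dir NW: first cell '.' (not opp) -> no flip
Dir N: first cell '.' (not opp) -> no flip
Dir NE: first cell '.' (not opp) -> no flip
Dir W: first cell '.' (not opp) -> no flip
Dir E: opp run (1,2), next='.' -> no flip
Dir SW: first cell '.' (not opp) -> no flip
Dir S: first cell '.' (not opp) -> no flip
Dir SE: opp run (2,2) capped by W -> flip
All flips: (2,2)

Answer: ......
.WB...
..WB..
..BW..
...BW.
......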